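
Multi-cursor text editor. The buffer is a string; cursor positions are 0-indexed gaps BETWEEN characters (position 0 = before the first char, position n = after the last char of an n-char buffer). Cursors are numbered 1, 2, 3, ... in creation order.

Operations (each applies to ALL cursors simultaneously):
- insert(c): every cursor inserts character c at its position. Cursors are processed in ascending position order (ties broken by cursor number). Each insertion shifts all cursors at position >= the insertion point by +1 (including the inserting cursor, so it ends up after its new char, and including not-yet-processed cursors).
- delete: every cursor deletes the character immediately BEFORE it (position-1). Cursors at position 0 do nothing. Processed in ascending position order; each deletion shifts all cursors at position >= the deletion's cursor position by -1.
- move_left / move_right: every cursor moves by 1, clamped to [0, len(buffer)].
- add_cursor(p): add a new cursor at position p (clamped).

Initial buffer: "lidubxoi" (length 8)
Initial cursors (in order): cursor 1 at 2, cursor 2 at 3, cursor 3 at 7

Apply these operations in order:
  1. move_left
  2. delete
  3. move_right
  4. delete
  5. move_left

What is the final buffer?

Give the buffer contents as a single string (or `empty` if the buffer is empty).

Answer: ubi

Derivation:
After op 1 (move_left): buffer="lidubxoi" (len 8), cursors c1@1 c2@2 c3@6, authorship ........
After op 2 (delete): buffer="duboi" (len 5), cursors c1@0 c2@0 c3@3, authorship .....
After op 3 (move_right): buffer="duboi" (len 5), cursors c1@1 c2@1 c3@4, authorship .....
After op 4 (delete): buffer="ubi" (len 3), cursors c1@0 c2@0 c3@2, authorship ...
After op 5 (move_left): buffer="ubi" (len 3), cursors c1@0 c2@0 c3@1, authorship ...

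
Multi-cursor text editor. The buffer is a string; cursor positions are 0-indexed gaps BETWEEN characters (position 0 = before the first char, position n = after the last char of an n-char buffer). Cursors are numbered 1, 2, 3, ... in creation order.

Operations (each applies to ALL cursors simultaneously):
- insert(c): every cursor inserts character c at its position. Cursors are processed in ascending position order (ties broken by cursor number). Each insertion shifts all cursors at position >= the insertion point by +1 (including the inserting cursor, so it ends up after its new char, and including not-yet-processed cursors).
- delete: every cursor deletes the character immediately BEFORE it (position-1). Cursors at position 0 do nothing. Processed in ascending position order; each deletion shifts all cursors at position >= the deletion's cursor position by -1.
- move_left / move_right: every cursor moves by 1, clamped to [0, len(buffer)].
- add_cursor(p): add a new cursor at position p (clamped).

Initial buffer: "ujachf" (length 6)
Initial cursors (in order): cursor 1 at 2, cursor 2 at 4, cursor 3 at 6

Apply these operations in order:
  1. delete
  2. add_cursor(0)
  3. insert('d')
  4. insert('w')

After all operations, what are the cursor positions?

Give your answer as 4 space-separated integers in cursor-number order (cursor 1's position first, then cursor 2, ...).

Answer: 5 8 11 2

Derivation:
After op 1 (delete): buffer="uah" (len 3), cursors c1@1 c2@2 c3@3, authorship ...
After op 2 (add_cursor(0)): buffer="uah" (len 3), cursors c4@0 c1@1 c2@2 c3@3, authorship ...
After op 3 (insert('d')): buffer="dudadhd" (len 7), cursors c4@1 c1@3 c2@5 c3@7, authorship 4.1.2.3
After op 4 (insert('w')): buffer="dwudwadwhdw" (len 11), cursors c4@2 c1@5 c2@8 c3@11, authorship 44.11.22.33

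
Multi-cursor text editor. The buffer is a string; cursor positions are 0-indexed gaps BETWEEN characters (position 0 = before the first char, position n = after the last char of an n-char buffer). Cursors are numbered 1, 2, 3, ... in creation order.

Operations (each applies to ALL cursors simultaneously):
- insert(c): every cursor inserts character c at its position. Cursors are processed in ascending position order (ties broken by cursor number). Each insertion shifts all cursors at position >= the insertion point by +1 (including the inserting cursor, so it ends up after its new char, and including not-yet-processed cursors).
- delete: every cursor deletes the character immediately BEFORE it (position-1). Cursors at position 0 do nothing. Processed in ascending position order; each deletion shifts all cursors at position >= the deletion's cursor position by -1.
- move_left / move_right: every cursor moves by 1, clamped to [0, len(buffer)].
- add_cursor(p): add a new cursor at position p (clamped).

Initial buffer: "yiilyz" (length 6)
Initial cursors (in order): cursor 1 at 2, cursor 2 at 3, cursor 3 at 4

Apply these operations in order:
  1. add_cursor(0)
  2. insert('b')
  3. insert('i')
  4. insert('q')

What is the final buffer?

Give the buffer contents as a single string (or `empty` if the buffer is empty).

Answer: biqyibiqibiqlbiqyz

Derivation:
After op 1 (add_cursor(0)): buffer="yiilyz" (len 6), cursors c4@0 c1@2 c2@3 c3@4, authorship ......
After op 2 (insert('b')): buffer="byibiblbyz" (len 10), cursors c4@1 c1@4 c2@6 c3@8, authorship 4..1.2.3..
After op 3 (insert('i')): buffer="biyibiibilbiyz" (len 14), cursors c4@2 c1@6 c2@9 c3@12, authorship 44..11.22.33..
After op 4 (insert('q')): buffer="biqyibiqibiqlbiqyz" (len 18), cursors c4@3 c1@8 c2@12 c3@16, authorship 444..111.222.333..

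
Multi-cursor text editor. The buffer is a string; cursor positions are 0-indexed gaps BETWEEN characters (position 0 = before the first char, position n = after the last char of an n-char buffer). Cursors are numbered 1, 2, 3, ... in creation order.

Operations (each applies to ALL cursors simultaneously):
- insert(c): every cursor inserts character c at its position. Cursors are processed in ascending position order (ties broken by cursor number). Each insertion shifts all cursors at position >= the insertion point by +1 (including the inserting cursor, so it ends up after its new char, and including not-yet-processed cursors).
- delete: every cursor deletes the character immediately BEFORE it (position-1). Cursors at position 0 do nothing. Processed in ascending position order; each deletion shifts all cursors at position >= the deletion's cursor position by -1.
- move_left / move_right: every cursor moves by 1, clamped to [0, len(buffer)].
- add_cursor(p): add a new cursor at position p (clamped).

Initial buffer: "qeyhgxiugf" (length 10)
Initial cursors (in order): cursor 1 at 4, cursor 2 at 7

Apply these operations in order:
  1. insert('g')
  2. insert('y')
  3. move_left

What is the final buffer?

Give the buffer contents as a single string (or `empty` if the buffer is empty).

After op 1 (insert('g')): buffer="qeyhggxigugf" (len 12), cursors c1@5 c2@9, authorship ....1...2...
After op 2 (insert('y')): buffer="qeyhgygxigyugf" (len 14), cursors c1@6 c2@11, authorship ....11...22...
After op 3 (move_left): buffer="qeyhgygxigyugf" (len 14), cursors c1@5 c2@10, authorship ....11...22...

Answer: qeyhgygxigyugf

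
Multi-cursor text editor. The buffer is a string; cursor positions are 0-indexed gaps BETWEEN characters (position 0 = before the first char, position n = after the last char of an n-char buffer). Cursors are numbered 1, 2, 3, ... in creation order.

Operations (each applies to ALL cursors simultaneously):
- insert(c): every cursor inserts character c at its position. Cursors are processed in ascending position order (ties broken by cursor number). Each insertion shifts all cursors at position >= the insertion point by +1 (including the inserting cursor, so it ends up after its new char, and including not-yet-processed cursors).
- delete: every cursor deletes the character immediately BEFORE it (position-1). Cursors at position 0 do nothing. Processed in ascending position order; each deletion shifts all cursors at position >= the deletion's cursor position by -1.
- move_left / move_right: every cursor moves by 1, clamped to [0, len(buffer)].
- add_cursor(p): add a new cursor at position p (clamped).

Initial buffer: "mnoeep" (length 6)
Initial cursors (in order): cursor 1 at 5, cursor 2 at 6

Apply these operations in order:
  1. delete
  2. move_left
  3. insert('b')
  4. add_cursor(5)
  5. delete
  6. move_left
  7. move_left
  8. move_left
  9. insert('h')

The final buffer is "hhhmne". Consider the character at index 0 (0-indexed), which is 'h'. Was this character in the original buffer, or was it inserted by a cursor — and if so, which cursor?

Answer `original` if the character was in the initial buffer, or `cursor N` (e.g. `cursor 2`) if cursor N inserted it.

After op 1 (delete): buffer="mnoe" (len 4), cursors c1@4 c2@4, authorship ....
After op 2 (move_left): buffer="mnoe" (len 4), cursors c1@3 c2@3, authorship ....
After op 3 (insert('b')): buffer="mnobbe" (len 6), cursors c1@5 c2@5, authorship ...12.
After op 4 (add_cursor(5)): buffer="mnobbe" (len 6), cursors c1@5 c2@5 c3@5, authorship ...12.
After op 5 (delete): buffer="mne" (len 3), cursors c1@2 c2@2 c3@2, authorship ...
After op 6 (move_left): buffer="mne" (len 3), cursors c1@1 c2@1 c3@1, authorship ...
After op 7 (move_left): buffer="mne" (len 3), cursors c1@0 c2@0 c3@0, authorship ...
After op 8 (move_left): buffer="mne" (len 3), cursors c1@0 c2@0 c3@0, authorship ...
After op 9 (insert('h')): buffer="hhhmne" (len 6), cursors c1@3 c2@3 c3@3, authorship 123...
Authorship (.=original, N=cursor N): 1 2 3 . . .
Index 0: author = 1

Answer: cursor 1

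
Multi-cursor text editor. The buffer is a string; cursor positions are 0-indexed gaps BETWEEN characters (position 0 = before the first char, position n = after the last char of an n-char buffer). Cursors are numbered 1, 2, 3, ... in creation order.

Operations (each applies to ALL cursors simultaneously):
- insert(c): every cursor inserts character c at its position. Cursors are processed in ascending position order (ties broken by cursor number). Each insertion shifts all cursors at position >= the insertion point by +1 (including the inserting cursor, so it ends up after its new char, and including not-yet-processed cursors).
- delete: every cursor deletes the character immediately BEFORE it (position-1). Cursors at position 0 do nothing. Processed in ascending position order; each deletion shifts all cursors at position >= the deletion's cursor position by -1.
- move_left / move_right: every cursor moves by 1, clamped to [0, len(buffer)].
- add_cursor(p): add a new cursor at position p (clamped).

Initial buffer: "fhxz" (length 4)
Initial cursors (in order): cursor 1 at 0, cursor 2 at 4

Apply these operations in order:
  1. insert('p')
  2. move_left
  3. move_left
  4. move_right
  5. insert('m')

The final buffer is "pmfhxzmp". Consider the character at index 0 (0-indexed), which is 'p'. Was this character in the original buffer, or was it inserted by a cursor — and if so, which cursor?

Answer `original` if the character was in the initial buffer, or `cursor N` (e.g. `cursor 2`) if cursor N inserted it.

After op 1 (insert('p')): buffer="pfhxzp" (len 6), cursors c1@1 c2@6, authorship 1....2
After op 2 (move_left): buffer="pfhxzp" (len 6), cursors c1@0 c2@5, authorship 1....2
After op 3 (move_left): buffer="pfhxzp" (len 6), cursors c1@0 c2@4, authorship 1....2
After op 4 (move_right): buffer="pfhxzp" (len 6), cursors c1@1 c2@5, authorship 1....2
After op 5 (insert('m')): buffer="pmfhxzmp" (len 8), cursors c1@2 c2@7, authorship 11....22
Authorship (.=original, N=cursor N): 1 1 . . . . 2 2
Index 0: author = 1

Answer: cursor 1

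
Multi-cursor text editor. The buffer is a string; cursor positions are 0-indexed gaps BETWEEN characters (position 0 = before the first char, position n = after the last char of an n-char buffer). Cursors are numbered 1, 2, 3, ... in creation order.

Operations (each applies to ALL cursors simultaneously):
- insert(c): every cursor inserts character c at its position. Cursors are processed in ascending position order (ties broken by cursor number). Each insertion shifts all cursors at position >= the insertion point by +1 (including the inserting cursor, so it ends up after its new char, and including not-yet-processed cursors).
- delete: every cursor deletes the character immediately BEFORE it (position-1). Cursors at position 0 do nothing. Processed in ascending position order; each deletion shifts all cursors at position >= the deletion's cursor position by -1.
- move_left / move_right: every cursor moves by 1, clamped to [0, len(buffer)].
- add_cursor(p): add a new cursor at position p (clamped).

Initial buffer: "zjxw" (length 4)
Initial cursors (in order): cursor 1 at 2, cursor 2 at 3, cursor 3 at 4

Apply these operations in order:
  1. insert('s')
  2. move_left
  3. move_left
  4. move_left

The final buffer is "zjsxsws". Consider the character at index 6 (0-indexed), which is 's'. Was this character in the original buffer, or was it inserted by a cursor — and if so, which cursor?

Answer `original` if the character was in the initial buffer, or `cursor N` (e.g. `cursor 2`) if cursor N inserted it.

After op 1 (insert('s')): buffer="zjsxsws" (len 7), cursors c1@3 c2@5 c3@7, authorship ..1.2.3
After op 2 (move_left): buffer="zjsxsws" (len 7), cursors c1@2 c2@4 c3@6, authorship ..1.2.3
After op 3 (move_left): buffer="zjsxsws" (len 7), cursors c1@1 c2@3 c3@5, authorship ..1.2.3
After op 4 (move_left): buffer="zjsxsws" (len 7), cursors c1@0 c2@2 c3@4, authorship ..1.2.3
Authorship (.=original, N=cursor N): . . 1 . 2 . 3
Index 6: author = 3

Answer: cursor 3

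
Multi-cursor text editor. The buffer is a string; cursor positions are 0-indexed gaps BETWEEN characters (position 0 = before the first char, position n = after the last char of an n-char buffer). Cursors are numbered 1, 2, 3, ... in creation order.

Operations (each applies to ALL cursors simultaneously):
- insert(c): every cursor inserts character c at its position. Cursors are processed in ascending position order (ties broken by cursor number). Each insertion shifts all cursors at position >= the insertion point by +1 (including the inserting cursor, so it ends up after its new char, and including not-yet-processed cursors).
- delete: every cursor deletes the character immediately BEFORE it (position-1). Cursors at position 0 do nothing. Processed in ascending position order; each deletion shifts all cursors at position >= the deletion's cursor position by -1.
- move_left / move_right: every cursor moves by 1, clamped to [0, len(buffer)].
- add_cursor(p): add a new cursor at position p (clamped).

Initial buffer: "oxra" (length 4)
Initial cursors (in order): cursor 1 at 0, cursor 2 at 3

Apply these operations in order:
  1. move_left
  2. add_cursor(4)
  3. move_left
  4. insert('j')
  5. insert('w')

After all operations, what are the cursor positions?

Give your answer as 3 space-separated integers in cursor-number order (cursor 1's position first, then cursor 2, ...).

Answer: 2 5 9

Derivation:
After op 1 (move_left): buffer="oxra" (len 4), cursors c1@0 c2@2, authorship ....
After op 2 (add_cursor(4)): buffer="oxra" (len 4), cursors c1@0 c2@2 c3@4, authorship ....
After op 3 (move_left): buffer="oxra" (len 4), cursors c1@0 c2@1 c3@3, authorship ....
After op 4 (insert('j')): buffer="jojxrja" (len 7), cursors c1@1 c2@3 c3@6, authorship 1.2..3.
After op 5 (insert('w')): buffer="jwojwxrjwa" (len 10), cursors c1@2 c2@5 c3@9, authorship 11.22..33.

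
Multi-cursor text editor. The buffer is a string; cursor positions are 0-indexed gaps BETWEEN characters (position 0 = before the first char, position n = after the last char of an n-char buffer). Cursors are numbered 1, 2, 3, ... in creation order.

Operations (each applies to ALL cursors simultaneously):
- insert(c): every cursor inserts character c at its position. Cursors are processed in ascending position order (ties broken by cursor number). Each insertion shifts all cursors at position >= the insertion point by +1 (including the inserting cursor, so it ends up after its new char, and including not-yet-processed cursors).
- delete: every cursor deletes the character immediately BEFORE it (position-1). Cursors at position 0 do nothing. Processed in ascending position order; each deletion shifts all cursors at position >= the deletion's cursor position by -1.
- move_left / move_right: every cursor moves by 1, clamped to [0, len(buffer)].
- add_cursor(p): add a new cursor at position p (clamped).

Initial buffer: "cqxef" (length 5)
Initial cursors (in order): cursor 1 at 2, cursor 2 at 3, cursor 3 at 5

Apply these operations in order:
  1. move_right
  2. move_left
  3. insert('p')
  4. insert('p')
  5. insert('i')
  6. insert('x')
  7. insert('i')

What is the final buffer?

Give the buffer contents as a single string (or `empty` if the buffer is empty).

Answer: cqppixixppixieppixif

Derivation:
After op 1 (move_right): buffer="cqxef" (len 5), cursors c1@3 c2@4 c3@5, authorship .....
After op 2 (move_left): buffer="cqxef" (len 5), cursors c1@2 c2@3 c3@4, authorship .....
After op 3 (insert('p')): buffer="cqpxpepf" (len 8), cursors c1@3 c2@5 c3@7, authorship ..1.2.3.
After op 4 (insert('p')): buffer="cqppxppeppf" (len 11), cursors c1@4 c2@7 c3@10, authorship ..11.22.33.
After op 5 (insert('i')): buffer="cqppixppieppif" (len 14), cursors c1@5 c2@9 c3@13, authorship ..111.222.333.
After op 6 (insert('x')): buffer="cqppixxppixeppixf" (len 17), cursors c1@6 c2@11 c3@16, authorship ..1111.2222.3333.
After op 7 (insert('i')): buffer="cqppixixppixieppixif" (len 20), cursors c1@7 c2@13 c3@19, authorship ..11111.22222.33333.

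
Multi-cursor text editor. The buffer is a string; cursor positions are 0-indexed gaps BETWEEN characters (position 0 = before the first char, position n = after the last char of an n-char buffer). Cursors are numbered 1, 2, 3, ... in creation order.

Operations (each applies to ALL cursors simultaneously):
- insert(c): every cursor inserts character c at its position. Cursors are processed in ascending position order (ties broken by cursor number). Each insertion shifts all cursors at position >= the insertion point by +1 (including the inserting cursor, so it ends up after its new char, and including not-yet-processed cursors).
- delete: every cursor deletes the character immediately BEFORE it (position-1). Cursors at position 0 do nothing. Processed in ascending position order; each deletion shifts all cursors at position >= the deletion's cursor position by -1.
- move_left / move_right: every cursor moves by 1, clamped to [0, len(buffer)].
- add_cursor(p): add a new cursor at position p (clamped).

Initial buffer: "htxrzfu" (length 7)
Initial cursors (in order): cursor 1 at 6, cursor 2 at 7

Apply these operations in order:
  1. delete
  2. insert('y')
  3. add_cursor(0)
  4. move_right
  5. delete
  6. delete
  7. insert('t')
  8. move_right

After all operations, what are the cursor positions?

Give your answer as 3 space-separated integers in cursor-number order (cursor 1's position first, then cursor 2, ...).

After op 1 (delete): buffer="htxrz" (len 5), cursors c1@5 c2@5, authorship .....
After op 2 (insert('y')): buffer="htxrzyy" (len 7), cursors c1@7 c2@7, authorship .....12
After op 3 (add_cursor(0)): buffer="htxrzyy" (len 7), cursors c3@0 c1@7 c2@7, authorship .....12
After op 4 (move_right): buffer="htxrzyy" (len 7), cursors c3@1 c1@7 c2@7, authorship .....12
After op 5 (delete): buffer="txrz" (len 4), cursors c3@0 c1@4 c2@4, authorship ....
After op 6 (delete): buffer="tx" (len 2), cursors c3@0 c1@2 c2@2, authorship ..
After op 7 (insert('t')): buffer="ttxtt" (len 5), cursors c3@1 c1@5 c2@5, authorship 3..12
After op 8 (move_right): buffer="ttxtt" (len 5), cursors c3@2 c1@5 c2@5, authorship 3..12

Answer: 5 5 2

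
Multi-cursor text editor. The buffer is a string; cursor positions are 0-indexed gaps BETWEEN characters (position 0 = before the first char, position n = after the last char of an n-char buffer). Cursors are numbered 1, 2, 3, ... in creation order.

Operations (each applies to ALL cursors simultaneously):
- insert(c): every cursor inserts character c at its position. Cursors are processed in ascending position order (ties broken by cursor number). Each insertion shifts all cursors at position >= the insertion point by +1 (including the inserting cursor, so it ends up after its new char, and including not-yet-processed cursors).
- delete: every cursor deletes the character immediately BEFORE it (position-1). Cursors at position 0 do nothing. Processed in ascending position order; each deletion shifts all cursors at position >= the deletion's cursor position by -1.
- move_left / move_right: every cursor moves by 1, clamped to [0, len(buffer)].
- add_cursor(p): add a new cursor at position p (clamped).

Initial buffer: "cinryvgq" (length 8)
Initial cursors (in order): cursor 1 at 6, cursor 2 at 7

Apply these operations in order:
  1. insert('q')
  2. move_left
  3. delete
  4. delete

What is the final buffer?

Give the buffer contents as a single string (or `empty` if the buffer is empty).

Answer: cinrqq

Derivation:
After op 1 (insert('q')): buffer="cinryvqgqq" (len 10), cursors c1@7 c2@9, authorship ......1.2.
After op 2 (move_left): buffer="cinryvqgqq" (len 10), cursors c1@6 c2@8, authorship ......1.2.
After op 3 (delete): buffer="cinryqqq" (len 8), cursors c1@5 c2@6, authorship .....12.
After op 4 (delete): buffer="cinrqq" (len 6), cursors c1@4 c2@4, authorship ....2.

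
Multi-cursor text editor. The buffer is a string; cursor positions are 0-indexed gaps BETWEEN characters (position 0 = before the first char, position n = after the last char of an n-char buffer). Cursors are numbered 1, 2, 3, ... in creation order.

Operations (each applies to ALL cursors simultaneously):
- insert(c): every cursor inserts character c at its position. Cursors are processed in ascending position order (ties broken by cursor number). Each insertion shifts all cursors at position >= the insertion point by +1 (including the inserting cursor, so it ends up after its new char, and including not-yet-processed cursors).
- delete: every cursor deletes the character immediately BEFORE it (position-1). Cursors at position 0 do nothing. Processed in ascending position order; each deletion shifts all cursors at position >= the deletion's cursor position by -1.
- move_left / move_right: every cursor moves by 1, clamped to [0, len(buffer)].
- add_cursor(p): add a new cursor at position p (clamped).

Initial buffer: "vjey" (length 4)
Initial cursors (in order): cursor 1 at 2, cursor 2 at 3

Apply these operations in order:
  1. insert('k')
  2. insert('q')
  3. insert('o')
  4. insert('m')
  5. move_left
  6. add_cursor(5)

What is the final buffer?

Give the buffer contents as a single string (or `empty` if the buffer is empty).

Answer: vjkqomekqomy

Derivation:
After op 1 (insert('k')): buffer="vjkeky" (len 6), cursors c1@3 c2@5, authorship ..1.2.
After op 2 (insert('q')): buffer="vjkqekqy" (len 8), cursors c1@4 c2@7, authorship ..11.22.
After op 3 (insert('o')): buffer="vjkqoekqoy" (len 10), cursors c1@5 c2@9, authorship ..111.222.
After op 4 (insert('m')): buffer="vjkqomekqomy" (len 12), cursors c1@6 c2@11, authorship ..1111.2222.
After op 5 (move_left): buffer="vjkqomekqomy" (len 12), cursors c1@5 c2@10, authorship ..1111.2222.
After op 6 (add_cursor(5)): buffer="vjkqomekqomy" (len 12), cursors c1@5 c3@5 c2@10, authorship ..1111.2222.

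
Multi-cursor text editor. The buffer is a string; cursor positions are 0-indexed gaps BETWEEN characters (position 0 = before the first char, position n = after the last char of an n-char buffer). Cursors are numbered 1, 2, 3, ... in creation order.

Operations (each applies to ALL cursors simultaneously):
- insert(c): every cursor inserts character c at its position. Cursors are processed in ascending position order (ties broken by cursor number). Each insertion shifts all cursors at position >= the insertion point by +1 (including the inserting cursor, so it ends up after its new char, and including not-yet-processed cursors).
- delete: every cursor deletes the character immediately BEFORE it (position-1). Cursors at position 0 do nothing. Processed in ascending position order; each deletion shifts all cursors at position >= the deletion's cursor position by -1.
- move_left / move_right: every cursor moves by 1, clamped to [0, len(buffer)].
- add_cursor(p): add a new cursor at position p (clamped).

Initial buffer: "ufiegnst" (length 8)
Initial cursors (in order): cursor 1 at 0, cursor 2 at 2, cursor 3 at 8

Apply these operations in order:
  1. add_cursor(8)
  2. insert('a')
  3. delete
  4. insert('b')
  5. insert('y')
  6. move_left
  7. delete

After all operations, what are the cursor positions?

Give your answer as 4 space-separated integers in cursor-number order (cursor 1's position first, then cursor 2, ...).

Answer: 0 3 11 11

Derivation:
After op 1 (add_cursor(8)): buffer="ufiegnst" (len 8), cursors c1@0 c2@2 c3@8 c4@8, authorship ........
After op 2 (insert('a')): buffer="aufaiegnstaa" (len 12), cursors c1@1 c2@4 c3@12 c4@12, authorship 1..2......34
After op 3 (delete): buffer="ufiegnst" (len 8), cursors c1@0 c2@2 c3@8 c4@8, authorship ........
After op 4 (insert('b')): buffer="bufbiegnstbb" (len 12), cursors c1@1 c2@4 c3@12 c4@12, authorship 1..2......34
After op 5 (insert('y')): buffer="byufbyiegnstbbyy" (len 16), cursors c1@2 c2@6 c3@16 c4@16, authorship 11..22......3434
After op 6 (move_left): buffer="byufbyiegnstbbyy" (len 16), cursors c1@1 c2@5 c3@15 c4@15, authorship 11..22......3434
After op 7 (delete): buffer="yufyiegnstby" (len 12), cursors c1@0 c2@3 c3@11 c4@11, authorship 1..2......34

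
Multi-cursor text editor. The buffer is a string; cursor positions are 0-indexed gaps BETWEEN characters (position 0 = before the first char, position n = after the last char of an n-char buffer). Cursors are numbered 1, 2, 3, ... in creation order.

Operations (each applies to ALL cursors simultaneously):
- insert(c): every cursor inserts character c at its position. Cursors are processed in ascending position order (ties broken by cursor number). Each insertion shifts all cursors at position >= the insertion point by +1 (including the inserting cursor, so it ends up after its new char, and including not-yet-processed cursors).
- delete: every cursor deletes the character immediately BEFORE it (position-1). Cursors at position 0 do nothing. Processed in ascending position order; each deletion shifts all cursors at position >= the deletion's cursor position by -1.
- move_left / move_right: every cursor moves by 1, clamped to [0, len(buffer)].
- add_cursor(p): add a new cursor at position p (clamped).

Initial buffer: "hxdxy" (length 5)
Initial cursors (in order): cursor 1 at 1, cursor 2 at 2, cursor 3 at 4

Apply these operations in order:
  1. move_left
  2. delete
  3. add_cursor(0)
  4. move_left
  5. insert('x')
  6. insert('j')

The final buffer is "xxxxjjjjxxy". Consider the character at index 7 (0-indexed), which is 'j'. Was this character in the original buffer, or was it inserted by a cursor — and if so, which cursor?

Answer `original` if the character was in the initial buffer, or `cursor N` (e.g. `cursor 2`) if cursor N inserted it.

After op 1 (move_left): buffer="hxdxy" (len 5), cursors c1@0 c2@1 c3@3, authorship .....
After op 2 (delete): buffer="xxy" (len 3), cursors c1@0 c2@0 c3@1, authorship ...
After op 3 (add_cursor(0)): buffer="xxy" (len 3), cursors c1@0 c2@0 c4@0 c3@1, authorship ...
After op 4 (move_left): buffer="xxy" (len 3), cursors c1@0 c2@0 c3@0 c4@0, authorship ...
After op 5 (insert('x')): buffer="xxxxxxy" (len 7), cursors c1@4 c2@4 c3@4 c4@4, authorship 1234...
After op 6 (insert('j')): buffer="xxxxjjjjxxy" (len 11), cursors c1@8 c2@8 c3@8 c4@8, authorship 12341234...
Authorship (.=original, N=cursor N): 1 2 3 4 1 2 3 4 . . .
Index 7: author = 4

Answer: cursor 4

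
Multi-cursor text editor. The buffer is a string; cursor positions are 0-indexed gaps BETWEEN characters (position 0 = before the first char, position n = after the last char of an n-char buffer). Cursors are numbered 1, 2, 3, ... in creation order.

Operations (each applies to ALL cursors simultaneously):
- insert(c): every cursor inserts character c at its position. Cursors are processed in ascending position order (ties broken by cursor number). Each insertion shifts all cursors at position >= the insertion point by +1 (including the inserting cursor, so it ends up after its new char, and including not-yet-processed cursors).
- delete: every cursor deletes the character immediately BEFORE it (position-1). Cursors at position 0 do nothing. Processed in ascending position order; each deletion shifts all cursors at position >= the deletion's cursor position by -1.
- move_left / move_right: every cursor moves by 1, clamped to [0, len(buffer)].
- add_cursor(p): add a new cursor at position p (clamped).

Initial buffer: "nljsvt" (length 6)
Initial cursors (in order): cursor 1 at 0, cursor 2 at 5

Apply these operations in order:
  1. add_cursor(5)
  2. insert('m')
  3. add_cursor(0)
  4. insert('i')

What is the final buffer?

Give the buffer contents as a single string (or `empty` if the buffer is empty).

Answer: iminljsvmmiit

Derivation:
After op 1 (add_cursor(5)): buffer="nljsvt" (len 6), cursors c1@0 c2@5 c3@5, authorship ......
After op 2 (insert('m')): buffer="mnljsvmmt" (len 9), cursors c1@1 c2@8 c3@8, authorship 1.....23.
After op 3 (add_cursor(0)): buffer="mnljsvmmt" (len 9), cursors c4@0 c1@1 c2@8 c3@8, authorship 1.....23.
After op 4 (insert('i')): buffer="iminljsvmmiit" (len 13), cursors c4@1 c1@3 c2@12 c3@12, authorship 411.....2323.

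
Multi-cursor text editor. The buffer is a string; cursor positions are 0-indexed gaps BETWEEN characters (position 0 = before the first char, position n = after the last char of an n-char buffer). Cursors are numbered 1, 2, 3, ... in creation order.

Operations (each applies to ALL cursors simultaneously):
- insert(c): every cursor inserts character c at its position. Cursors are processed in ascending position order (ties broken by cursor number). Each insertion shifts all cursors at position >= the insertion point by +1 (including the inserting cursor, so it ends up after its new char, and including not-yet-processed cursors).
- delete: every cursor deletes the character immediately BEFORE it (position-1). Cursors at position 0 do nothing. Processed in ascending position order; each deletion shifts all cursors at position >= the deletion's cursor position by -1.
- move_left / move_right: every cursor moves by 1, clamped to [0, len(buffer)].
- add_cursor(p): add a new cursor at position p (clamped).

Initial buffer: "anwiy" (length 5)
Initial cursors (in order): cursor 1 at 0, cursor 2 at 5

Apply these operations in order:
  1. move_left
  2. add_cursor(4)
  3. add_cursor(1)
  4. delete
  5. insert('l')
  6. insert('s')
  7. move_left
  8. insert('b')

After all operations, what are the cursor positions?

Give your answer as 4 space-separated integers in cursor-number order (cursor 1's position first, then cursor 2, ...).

After op 1 (move_left): buffer="anwiy" (len 5), cursors c1@0 c2@4, authorship .....
After op 2 (add_cursor(4)): buffer="anwiy" (len 5), cursors c1@0 c2@4 c3@4, authorship .....
After op 3 (add_cursor(1)): buffer="anwiy" (len 5), cursors c1@0 c4@1 c2@4 c3@4, authorship .....
After op 4 (delete): buffer="ny" (len 2), cursors c1@0 c4@0 c2@1 c3@1, authorship ..
After op 5 (insert('l')): buffer="llnlly" (len 6), cursors c1@2 c4@2 c2@5 c3@5, authorship 14.23.
After op 6 (insert('s')): buffer="llssnllssy" (len 10), cursors c1@4 c4@4 c2@9 c3@9, authorship 1414.2323.
After op 7 (move_left): buffer="llssnllssy" (len 10), cursors c1@3 c4@3 c2@8 c3@8, authorship 1414.2323.
After op 8 (insert('b')): buffer="llsbbsnllsbbsy" (len 14), cursors c1@5 c4@5 c2@12 c3@12, authorship 141144.232233.

Answer: 5 12 12 5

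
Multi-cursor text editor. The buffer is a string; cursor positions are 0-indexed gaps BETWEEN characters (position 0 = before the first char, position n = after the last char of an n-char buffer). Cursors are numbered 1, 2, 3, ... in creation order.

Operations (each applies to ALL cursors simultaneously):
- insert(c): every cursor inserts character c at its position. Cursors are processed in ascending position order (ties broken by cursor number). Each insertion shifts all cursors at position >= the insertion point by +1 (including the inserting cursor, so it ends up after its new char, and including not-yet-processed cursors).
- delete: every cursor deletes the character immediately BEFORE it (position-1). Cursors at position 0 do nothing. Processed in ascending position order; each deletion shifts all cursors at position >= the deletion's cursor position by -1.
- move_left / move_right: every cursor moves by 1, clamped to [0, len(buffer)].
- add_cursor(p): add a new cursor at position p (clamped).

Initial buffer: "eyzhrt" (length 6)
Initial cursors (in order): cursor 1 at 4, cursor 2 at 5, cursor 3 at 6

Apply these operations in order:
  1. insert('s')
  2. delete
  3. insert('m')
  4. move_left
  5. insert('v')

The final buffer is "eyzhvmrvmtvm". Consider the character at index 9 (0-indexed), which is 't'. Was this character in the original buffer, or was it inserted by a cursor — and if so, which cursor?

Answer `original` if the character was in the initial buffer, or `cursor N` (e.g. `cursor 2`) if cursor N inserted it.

Answer: original

Derivation:
After op 1 (insert('s')): buffer="eyzhsrsts" (len 9), cursors c1@5 c2@7 c3@9, authorship ....1.2.3
After op 2 (delete): buffer="eyzhrt" (len 6), cursors c1@4 c2@5 c3@6, authorship ......
After op 3 (insert('m')): buffer="eyzhmrmtm" (len 9), cursors c1@5 c2@7 c3@9, authorship ....1.2.3
After op 4 (move_left): buffer="eyzhmrmtm" (len 9), cursors c1@4 c2@6 c3@8, authorship ....1.2.3
After op 5 (insert('v')): buffer="eyzhvmrvmtvm" (len 12), cursors c1@5 c2@8 c3@11, authorship ....11.22.33
Authorship (.=original, N=cursor N): . . . . 1 1 . 2 2 . 3 3
Index 9: author = original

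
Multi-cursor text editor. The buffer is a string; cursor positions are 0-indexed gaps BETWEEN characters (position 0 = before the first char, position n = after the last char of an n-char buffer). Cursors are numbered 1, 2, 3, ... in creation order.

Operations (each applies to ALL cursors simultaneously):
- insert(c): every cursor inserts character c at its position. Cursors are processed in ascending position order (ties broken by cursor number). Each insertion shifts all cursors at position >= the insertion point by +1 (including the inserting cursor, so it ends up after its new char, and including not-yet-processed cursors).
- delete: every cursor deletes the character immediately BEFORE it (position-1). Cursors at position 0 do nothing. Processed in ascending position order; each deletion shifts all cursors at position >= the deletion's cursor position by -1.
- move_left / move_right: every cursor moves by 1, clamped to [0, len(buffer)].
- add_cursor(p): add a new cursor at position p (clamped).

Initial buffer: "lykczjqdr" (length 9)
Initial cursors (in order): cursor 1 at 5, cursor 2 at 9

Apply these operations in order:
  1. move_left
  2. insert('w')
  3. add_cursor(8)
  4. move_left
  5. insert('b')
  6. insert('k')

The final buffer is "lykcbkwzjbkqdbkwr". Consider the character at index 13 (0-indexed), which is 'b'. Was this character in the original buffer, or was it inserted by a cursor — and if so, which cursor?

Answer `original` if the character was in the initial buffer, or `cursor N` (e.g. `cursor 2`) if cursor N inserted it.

After op 1 (move_left): buffer="lykczjqdr" (len 9), cursors c1@4 c2@8, authorship .........
After op 2 (insert('w')): buffer="lykcwzjqdwr" (len 11), cursors c1@5 c2@10, authorship ....1....2.
After op 3 (add_cursor(8)): buffer="lykcwzjqdwr" (len 11), cursors c1@5 c3@8 c2@10, authorship ....1....2.
After op 4 (move_left): buffer="lykcwzjqdwr" (len 11), cursors c1@4 c3@7 c2@9, authorship ....1....2.
After op 5 (insert('b')): buffer="lykcbwzjbqdbwr" (len 14), cursors c1@5 c3@9 c2@12, authorship ....11..3..22.
After op 6 (insert('k')): buffer="lykcbkwzjbkqdbkwr" (len 17), cursors c1@6 c3@11 c2@15, authorship ....111..33..222.
Authorship (.=original, N=cursor N): . . . . 1 1 1 . . 3 3 . . 2 2 2 .
Index 13: author = 2

Answer: cursor 2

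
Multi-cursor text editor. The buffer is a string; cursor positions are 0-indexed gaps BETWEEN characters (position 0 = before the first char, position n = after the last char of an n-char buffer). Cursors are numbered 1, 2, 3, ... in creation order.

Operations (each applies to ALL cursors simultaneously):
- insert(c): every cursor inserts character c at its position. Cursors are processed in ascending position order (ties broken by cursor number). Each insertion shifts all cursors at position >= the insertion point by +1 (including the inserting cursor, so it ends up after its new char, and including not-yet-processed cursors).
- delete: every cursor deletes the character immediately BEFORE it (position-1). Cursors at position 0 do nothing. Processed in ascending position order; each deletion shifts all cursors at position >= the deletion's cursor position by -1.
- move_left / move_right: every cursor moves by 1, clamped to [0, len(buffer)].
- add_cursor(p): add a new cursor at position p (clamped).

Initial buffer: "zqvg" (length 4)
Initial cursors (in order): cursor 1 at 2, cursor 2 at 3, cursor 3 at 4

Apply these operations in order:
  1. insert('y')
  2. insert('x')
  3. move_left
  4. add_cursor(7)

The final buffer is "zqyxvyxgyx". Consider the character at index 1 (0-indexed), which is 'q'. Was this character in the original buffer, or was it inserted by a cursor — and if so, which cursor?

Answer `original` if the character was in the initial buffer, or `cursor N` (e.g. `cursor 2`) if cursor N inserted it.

After op 1 (insert('y')): buffer="zqyvygy" (len 7), cursors c1@3 c2@5 c3@7, authorship ..1.2.3
After op 2 (insert('x')): buffer="zqyxvyxgyx" (len 10), cursors c1@4 c2@7 c3@10, authorship ..11.22.33
After op 3 (move_left): buffer="zqyxvyxgyx" (len 10), cursors c1@3 c2@6 c3@9, authorship ..11.22.33
After op 4 (add_cursor(7)): buffer="zqyxvyxgyx" (len 10), cursors c1@3 c2@6 c4@7 c3@9, authorship ..11.22.33
Authorship (.=original, N=cursor N): . . 1 1 . 2 2 . 3 3
Index 1: author = original

Answer: original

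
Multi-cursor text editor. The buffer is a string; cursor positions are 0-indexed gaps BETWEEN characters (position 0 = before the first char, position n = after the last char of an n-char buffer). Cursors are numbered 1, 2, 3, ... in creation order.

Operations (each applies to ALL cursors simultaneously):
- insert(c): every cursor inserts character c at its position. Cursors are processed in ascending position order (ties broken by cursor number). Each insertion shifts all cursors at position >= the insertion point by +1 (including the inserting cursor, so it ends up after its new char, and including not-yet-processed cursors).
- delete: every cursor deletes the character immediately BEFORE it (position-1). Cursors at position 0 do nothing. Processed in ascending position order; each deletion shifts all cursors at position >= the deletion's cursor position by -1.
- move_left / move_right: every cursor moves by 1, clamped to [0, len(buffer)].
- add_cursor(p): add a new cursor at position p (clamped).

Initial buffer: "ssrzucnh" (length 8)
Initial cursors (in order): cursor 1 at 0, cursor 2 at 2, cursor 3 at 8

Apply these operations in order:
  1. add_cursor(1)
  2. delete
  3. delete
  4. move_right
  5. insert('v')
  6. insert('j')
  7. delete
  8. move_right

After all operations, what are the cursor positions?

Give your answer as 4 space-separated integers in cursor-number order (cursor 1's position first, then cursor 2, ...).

Answer: 5 5 8 5

Derivation:
After op 1 (add_cursor(1)): buffer="ssrzucnh" (len 8), cursors c1@0 c4@1 c2@2 c3@8, authorship ........
After op 2 (delete): buffer="rzucn" (len 5), cursors c1@0 c2@0 c4@0 c3@5, authorship .....
After op 3 (delete): buffer="rzuc" (len 4), cursors c1@0 c2@0 c4@0 c3@4, authorship ....
After op 4 (move_right): buffer="rzuc" (len 4), cursors c1@1 c2@1 c4@1 c3@4, authorship ....
After op 5 (insert('v')): buffer="rvvvzucv" (len 8), cursors c1@4 c2@4 c4@4 c3@8, authorship .124...3
After op 6 (insert('j')): buffer="rvvvjjjzucvj" (len 12), cursors c1@7 c2@7 c4@7 c3@12, authorship .124124...33
After op 7 (delete): buffer="rvvvzucv" (len 8), cursors c1@4 c2@4 c4@4 c3@8, authorship .124...3
After op 8 (move_right): buffer="rvvvzucv" (len 8), cursors c1@5 c2@5 c4@5 c3@8, authorship .124...3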